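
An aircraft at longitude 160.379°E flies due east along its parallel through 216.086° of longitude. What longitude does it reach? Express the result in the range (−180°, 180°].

16.465°E

Start at +160.379°; shift +216.086° → +376.465°.
+376.465° lies outside (−180°, 180°]; subtract 360° → +16.465°.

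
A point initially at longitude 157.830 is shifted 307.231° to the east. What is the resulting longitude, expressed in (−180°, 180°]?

Start at +157.830°; shift +307.231° → +465.061°.
+465.061° lies outside (−180°, 180°]; subtract 360° → +105.061°.

+105.061°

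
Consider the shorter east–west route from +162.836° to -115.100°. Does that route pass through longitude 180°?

Naïve |-115.100 − 162.836| = 277.936° > 180°, so the shorter arc goes the other way round — across 180°.
Signed shortest Δλ = ((-115.100 − 162.836 + 180) mod 360) − 180 = 82.064°.
Going east by 82.064° from +162.836° passes through 180° before reaching -115.100°.

Yes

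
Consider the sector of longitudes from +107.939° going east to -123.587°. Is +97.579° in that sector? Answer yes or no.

No

Band width going east from +107.939° to -123.587°: ((-123.587 − 107.939) mod 360) = 128.474°.
Offset of +97.579° east of the west edge: ((97.579 − 107.939) mod 360) = 349.640°.
349.640° > 128.474° ⇒ outside.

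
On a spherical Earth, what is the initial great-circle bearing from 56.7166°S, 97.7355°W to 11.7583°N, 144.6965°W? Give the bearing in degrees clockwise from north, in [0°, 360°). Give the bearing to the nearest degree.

313°

Δλ = -144.6965 − -97.7355 = -46.9610°.
θ = atan2( sin Δλ · cos φ₂ , cos φ₁ · sin φ₂ − sin φ₁ · cos φ₂ · cos Δλ )
  = atan2(-0.71555, 0.67040) = -46.866° → normalised to [0°, 360°): 313.134°.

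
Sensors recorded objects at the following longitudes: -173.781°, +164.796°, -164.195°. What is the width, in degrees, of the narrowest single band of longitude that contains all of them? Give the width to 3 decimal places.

Sort the longitudes: -173.781°, -164.195°, +164.796°.
Eastward gaps between consecutive values (wrapping around): 9.586°, 328.991°, 21.423°.
Largest gap = 328.991° ⇒ minimal covering band is its complement: 360° − 328.991° = 31.009°.
Band runs from +164.796° eastward to -164.195°, crossing the antimeridian.

31.009°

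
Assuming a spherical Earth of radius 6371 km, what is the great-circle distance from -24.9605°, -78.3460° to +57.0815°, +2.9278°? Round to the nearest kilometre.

11812 km

Δλ = 2.9278 − -78.3460 = 81.2738°.
Δφ = 57.0815 − -24.9605 = 82.0420°.
a = sin²(Δφ/2) + cos φ₁ · cos φ₂ · sin²(Δλ/2) = 0.639747.
c = 2·atan2(√a, √(1−a)) = 1.85406 rad → d = 6371·c ≈ 11812.23 km.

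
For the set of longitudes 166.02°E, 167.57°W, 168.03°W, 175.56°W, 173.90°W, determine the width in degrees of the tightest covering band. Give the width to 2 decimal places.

Sort the longitudes: -175.56°, -173.90°, -168.03°, -167.57°, +166.02°.
Eastward gaps between consecutive values (wrapping around): 1.66°, 5.87°, 0.46°, 333.59°, 18.42°.
Largest gap = 333.59° ⇒ minimal covering band is its complement: 360° − 333.59° = 26.41°.
Band runs from +166.02° eastward to -167.57°, crossing the antimeridian.

26.41°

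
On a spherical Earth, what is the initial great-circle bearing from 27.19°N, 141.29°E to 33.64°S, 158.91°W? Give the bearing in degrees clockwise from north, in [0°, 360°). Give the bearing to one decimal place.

133.6°

Δλ = -158.91 − 141.29 = -300.20°; wrapped into (−180°, 180°]: 59.80°.
θ = atan2( sin Δλ · cos φ₂ , cos φ₁ · sin φ₂ − sin φ₁ · cos φ₂ · cos Δλ )
  = atan2(0.71954, -0.68412) = 133.554° → normalised to [0°, 360°): 133.554°.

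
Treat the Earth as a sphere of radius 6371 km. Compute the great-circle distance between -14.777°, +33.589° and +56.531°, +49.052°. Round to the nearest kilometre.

8058 km

Δλ = 49.052 − 33.589 = 15.463°.
Δφ = 56.531 − -14.777 = 71.308°.
a = sin²(Δφ/2) + cos φ₁ · cos φ₂ · sin²(Δλ/2) = 0.349411.
c = 2·atan2(√a, √(1−a)) = 1.26487 rad → d = 6371·c ≈ 8058.47 km.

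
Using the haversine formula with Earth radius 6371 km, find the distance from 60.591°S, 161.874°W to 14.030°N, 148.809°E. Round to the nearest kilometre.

9373 km

Δλ = 148.809 − -161.874 = 310.683°; wrapped into (−180°, 180°]: -49.317°.
Δφ = 14.030 − -60.591 = 74.621°.
a = sin²(Δφ/2) + cos φ₁ · cos φ₂ · sin²(Δλ/2) = 0.450321.
c = 2·atan2(√a, √(1−a)) = 1.47127 rad → d = 6371·c ≈ 9373.49 km.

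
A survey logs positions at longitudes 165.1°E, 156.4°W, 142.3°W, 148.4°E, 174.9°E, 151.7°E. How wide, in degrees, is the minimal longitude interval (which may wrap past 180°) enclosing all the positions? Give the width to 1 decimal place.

69.3°

Sort the longitudes: -156.4°, -142.3°, +148.4°, +151.7°, +165.1°, +174.9°.
Eastward gaps between consecutive values (wrapping around): 14.1°, 290.7°, 3.3°, 13.4°, 9.8°, 28.7°.
Largest gap = 290.7° ⇒ minimal covering band is its complement: 360° − 290.7° = 69.3°.
Band runs from +148.4° eastward to -142.3°, crossing the antimeridian.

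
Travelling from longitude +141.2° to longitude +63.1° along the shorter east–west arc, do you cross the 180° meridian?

Signed shortest Δλ = ((63.1 − 141.2 + 180) mod 360) − 180 = -78.1°.
Going west by 78.1° from +141.2° reaches +63.1° without touching 180°.

No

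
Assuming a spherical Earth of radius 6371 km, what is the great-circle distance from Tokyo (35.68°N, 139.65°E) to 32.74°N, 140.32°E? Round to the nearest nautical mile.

180 nmi

Δλ = 140.32 − 139.65 = 0.67°.
Δφ = 32.74 − 35.68 = -2.94°.
a = sin²(Δφ/2) + cos φ₁ · cos φ₂ · sin²(Δλ/2) = 0.000681.
c = 2·atan2(√a, √(1−a)) = 0.05222 rad → d = 6371·c ≈ 332.67 km ≈ 179.62 nmi.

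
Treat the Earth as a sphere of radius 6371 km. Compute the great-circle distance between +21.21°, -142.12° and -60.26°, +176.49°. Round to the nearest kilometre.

Δλ = 176.49 − -142.12 = 318.61°; wrapped into (−180°, 180°]: -41.39°.
Δφ = -60.26 − 21.21 = -81.47°.
a = sin²(Δφ/2) + cos φ₁ · cos φ₂ · sin²(Δλ/2) = 0.483592.
c = 2·atan2(√a, √(1−a)) = 1.53797 rad → d = 6371·c ≈ 9798.43 km.

9798 km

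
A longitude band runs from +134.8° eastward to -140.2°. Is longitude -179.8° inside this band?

Band width going east from +134.8° to -140.2°: ((-140.2 − 134.8) mod 360) = 85.0°.
Offset of -179.8° east of the west edge: ((-179.8 − 134.8) mod 360) = 45.4°.
45.4° ≤ 85.0° ⇒ inside.

Yes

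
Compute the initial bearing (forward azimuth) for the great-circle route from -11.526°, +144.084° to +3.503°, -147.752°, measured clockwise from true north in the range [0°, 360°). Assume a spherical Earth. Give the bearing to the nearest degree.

82°

Δλ = -147.752 − 144.084 = -291.836°; wrapped into (−180°, 180°]: 68.164°.
θ = atan2( sin Δλ · cos φ₂ , cos φ₁ · sin φ₂ − sin φ₁ · cos φ₂ · cos Δλ )
  = atan2(0.92652, 0.13405) = 81.767° → normalised to [0°, 360°): 81.767°.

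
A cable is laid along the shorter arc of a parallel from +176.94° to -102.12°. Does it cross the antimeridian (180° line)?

Naïve |-102.12 − 176.94| = 279.06° > 180°, so the shorter arc goes the other way round — across 180°.
Signed shortest Δλ = ((-102.12 − 176.94 + 180) mod 360) − 180 = 80.94°.
Going east by 80.94° from +176.94° passes through 180° before reaching -102.12°.

Yes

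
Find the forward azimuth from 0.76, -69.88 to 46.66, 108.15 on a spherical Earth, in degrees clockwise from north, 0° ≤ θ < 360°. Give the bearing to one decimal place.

Δλ = 108.15 − -69.88 = 178.03°.
θ = atan2( sin Δλ · cos φ₂ , cos φ₁ · sin φ₂ − sin φ₁ · cos φ₂ · cos Δλ )
  = atan2(0.02359, 0.73633) = 1.835° → normalised to [0°, 360°): 1.835°.

1.8°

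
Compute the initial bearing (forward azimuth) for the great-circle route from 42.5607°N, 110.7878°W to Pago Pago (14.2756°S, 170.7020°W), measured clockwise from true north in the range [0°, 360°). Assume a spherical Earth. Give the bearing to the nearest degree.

239°

Δλ = -170.7020 − -110.7878 = -59.9142°.
θ = atan2( sin Δλ · cos φ₂ , cos φ₁ · sin φ₂ − sin φ₁ · cos φ₂ · cos Δλ )
  = atan2(-0.83856, -0.51022) = -121.318° → normalised to [0°, 360°): 238.682°.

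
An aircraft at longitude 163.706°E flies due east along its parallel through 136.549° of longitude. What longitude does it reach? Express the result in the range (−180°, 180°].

59.745°W

Start at +163.706°; shift +136.549° → +300.255°.
+300.255° lies outside (−180°, 180°]; subtract 360° → -59.745°.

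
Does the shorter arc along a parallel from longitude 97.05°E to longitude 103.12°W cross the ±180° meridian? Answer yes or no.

Yes

Naïve |-103.12 − 97.05| = 200.17° > 180°, so the shorter arc goes the other way round — across 180°.
Signed shortest Δλ = ((-103.12 − 97.05 + 180) mod 360) − 180 = 159.83°.
Going east by 159.83° from +97.05° passes through 180° before reaching -103.12°.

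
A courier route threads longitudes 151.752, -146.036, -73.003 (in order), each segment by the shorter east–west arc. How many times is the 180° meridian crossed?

1

Leg 1: +151.752° → -146.036°, shortest Δλ = 62.212° (east) — crosses 180°.
Leg 2: -146.036° → -73.003°, shortest Δλ = 73.033° (east) — does not cross 180°.
Total crossings: 1.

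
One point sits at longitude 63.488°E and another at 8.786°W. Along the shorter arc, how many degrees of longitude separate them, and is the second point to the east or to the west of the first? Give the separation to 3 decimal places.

72.274° west

Raw difference: -8.786 − 63.488 = -72.274°.
Normalise into (−180°, 180°]: -72.274° stays -72.274°.
Negative ⇒ the second point lies to the west; separation 72.274°.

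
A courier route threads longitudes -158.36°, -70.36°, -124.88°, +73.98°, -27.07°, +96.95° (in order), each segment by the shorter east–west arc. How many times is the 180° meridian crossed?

Leg 1: -158.36° → -70.36°, shortest Δλ = 88.0° (east) — does not cross 180°.
Leg 2: -70.36° → -124.88°, shortest Δλ = -54.52° (west) — does not cross 180°.
Leg 3: -124.88° → +73.98°, shortest Δλ = -161.14° (west) — crosses 180°.
Leg 4: +73.98° → -27.07°, shortest Δλ = -101.05° (west) — does not cross 180°.
Leg 5: -27.07° → +96.95°, shortest Δλ = 124.02° (east) — does not cross 180°.
Total crossings: 1.

1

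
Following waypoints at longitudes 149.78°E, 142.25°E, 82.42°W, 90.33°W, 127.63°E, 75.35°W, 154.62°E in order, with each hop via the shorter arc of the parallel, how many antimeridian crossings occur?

4

Leg 1: +149.78° → +142.25°, shortest Δλ = -7.53° (west) — does not cross 180°.
Leg 2: +142.25° → -82.42°, shortest Δλ = 135.33° (east) — crosses 180°.
Leg 3: -82.42° → -90.33°, shortest Δλ = -7.91° (west) — does not cross 180°.
Leg 4: -90.33° → +127.63°, shortest Δλ = -142.04° (west) — crosses 180°.
Leg 5: +127.63° → -75.35°, shortest Δλ = 157.02° (east) — crosses 180°.
Leg 6: -75.35° → +154.62°, shortest Δλ = -130.03° (west) — crosses 180°.
Total crossings: 4.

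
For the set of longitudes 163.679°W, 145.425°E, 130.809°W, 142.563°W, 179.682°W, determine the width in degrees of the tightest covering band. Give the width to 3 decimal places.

Sort the longitudes: -179.682°, -163.679°, -142.563°, -130.809°, +145.425°.
Eastward gaps between consecutive values (wrapping around): 16.003°, 21.116°, 11.754°, 276.234°, 34.893°.
Largest gap = 276.234° ⇒ minimal covering band is its complement: 360° − 276.234° = 83.766°.
Band runs from +145.425° eastward to -130.809°, crossing the antimeridian.

83.766°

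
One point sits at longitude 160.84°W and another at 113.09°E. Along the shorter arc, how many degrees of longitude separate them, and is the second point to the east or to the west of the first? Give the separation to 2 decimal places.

Raw difference: 113.09 − -160.84 = 273.93°.
Normalise into (−180°, 180°]: 273.93° − 360° = -86.07°.
Negative ⇒ the second point lies to the west; separation 86.07°.

86.07° west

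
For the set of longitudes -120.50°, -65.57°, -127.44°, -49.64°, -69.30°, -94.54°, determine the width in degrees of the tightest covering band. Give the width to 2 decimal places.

Sort the longitudes: -127.44°, -120.50°, -94.54°, -69.30°, -65.57°, -49.64°.
Eastward gaps between consecutive values (wrapping around): 6.94°, 25.96°, 25.24°, 3.73°, 15.93°, 282.20°.
Largest gap = 282.20° ⇒ minimal covering band is its complement: 360° − 282.20° = 77.80°.
Band runs from -127.44° eastward to -49.64°.

77.80°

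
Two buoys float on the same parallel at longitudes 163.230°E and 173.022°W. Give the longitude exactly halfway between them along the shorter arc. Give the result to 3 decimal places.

175.104°E

Signed shortest Δλ from +163.230° to -173.022° is +23.748°.
Midpoint longitude = +163.230° + (+23.748°)/2 = +163.230° + 11.874° = +175.104°.
(The naïve average (+163.230 + -173.022)/2 = -4.896° is on the wrong side of the globe.)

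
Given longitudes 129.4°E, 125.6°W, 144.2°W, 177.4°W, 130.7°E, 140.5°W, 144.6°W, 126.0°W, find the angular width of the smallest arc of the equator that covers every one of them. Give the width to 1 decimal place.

105.0°

Sort the longitudes: -177.4°, -144.6°, -144.2°, -140.5°, -126.0°, -125.6°, +129.4°, +130.7°.
Eastward gaps between consecutive values (wrapping around): 32.8°, 0.4°, 3.7°, 14.5°, 0.4°, 255.0°, 1.3°, 51.9°.
Largest gap = 255.0° ⇒ minimal covering band is its complement: 360° − 255.0° = 105.0°.
Band runs from +129.4° eastward to -125.6°, crossing the antimeridian.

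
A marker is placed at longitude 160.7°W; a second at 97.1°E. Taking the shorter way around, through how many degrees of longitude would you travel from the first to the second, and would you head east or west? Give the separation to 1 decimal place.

Raw difference: 97.1 − -160.7 = 257.8°.
Normalise into (−180°, 180°]: 257.8° − 360° = -102.2°.
Negative ⇒ the second point lies to the west; separation 102.2°.

102.2° west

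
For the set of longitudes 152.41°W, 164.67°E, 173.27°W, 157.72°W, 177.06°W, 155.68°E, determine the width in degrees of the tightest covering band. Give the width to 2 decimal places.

Sort the longitudes: -177.06°, -173.27°, -157.72°, -152.41°, +155.68°, +164.67°.
Eastward gaps between consecutive values (wrapping around): 3.79°, 15.55°, 5.31°, 308.09°, 8.99°, 18.27°.
Largest gap = 308.09° ⇒ minimal covering band is its complement: 360° − 308.09° = 51.91°.
Band runs from +155.68° eastward to -152.41°, crossing the antimeridian.

51.91°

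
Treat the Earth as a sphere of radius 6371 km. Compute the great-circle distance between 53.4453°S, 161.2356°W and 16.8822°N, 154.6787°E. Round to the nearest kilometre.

Δλ = 154.6787 − -161.2356 = 315.9143°; wrapped into (−180°, 180°]: -44.0857°.
Δφ = 16.8822 − -53.4453 = 70.3275°.
a = sin²(Δφ/2) + cos φ₁ · cos φ₂ · sin²(Δλ/2) = 0.411952.
c = 2·atan2(√a, √(1−a)) = 1.39378 rad → d = 6371·c ≈ 8879.75 km.

8880 km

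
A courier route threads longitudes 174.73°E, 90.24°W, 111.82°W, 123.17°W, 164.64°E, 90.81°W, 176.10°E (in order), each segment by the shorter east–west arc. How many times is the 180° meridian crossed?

4

Leg 1: +174.73° → -90.24°, shortest Δλ = 95.03° (east) — crosses 180°.
Leg 2: -90.24° → -111.82°, shortest Δλ = -21.58° (west) — does not cross 180°.
Leg 3: -111.82° → -123.17°, shortest Δλ = -11.35° (west) — does not cross 180°.
Leg 4: -123.17° → +164.64°, shortest Δλ = -72.19° (west) — crosses 180°.
Leg 5: +164.64° → -90.81°, shortest Δλ = 104.55° (east) — crosses 180°.
Leg 6: -90.81° → +176.10°, shortest Δλ = -93.09° (west) — crosses 180°.
Total crossings: 4.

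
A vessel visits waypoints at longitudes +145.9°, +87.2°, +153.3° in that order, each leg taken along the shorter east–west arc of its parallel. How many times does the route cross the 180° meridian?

0

Leg 1: +145.9° → +87.2°, shortest Δλ = -58.7° (west) — does not cross 180°.
Leg 2: +87.2° → +153.3°, shortest Δλ = 66.1° (east) — does not cross 180°.
Total crossings: 0.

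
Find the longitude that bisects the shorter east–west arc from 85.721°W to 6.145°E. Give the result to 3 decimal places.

39.788°W

Signed shortest Δλ from -85.721° to +6.145° is +91.866°.
Midpoint longitude = -85.721° + (+91.866°)/2 = -85.721° + 45.933° = -39.788°.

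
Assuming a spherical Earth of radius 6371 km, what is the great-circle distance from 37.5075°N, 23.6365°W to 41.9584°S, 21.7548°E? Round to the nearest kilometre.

Δλ = 21.7548 − -23.6365 = 45.3913°.
Δφ = -41.9584 − 37.5075 = -79.4659°.
a = sin²(Δφ/2) + cos φ₁ · cos φ₂ · sin²(Δλ/2) = 0.496408.
c = 2·atan2(√a, √(1−a)) = 1.56361 rad → d = 6371·c ≈ 9961.77 km.

9962 km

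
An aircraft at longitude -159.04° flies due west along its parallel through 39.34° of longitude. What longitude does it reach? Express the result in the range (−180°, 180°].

+161.62°

Start at -159.04°; shift −39.34° → -198.38°.
-198.38° lies outside (−180°, 180°]; add 360° → +161.62°.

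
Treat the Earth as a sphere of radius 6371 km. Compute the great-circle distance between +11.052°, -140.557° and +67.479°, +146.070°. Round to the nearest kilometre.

Δλ = 146.070 − -140.557 = 286.627°; wrapped into (−180°, 180°]: -73.373°.
Δφ = 67.479 − 11.052 = 56.427°.
a = sin²(Δφ/2) + cos φ₁ · cos φ₂ · sin²(Δλ/2) = 0.357677.
c = 2·atan2(√a, √(1−a)) = 1.28216 rad → d = 6371·c ≈ 8168.64 km.

8169 km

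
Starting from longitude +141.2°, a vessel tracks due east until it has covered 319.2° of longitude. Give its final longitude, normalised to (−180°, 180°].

Start at +141.2°; shift +319.2° → +460.4°.
+460.4° lies outside (−180°, 180°]; subtract 360° → +100.4°.

+100.4°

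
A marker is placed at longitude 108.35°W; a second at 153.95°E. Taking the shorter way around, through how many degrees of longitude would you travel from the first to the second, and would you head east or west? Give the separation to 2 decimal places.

Raw difference: 153.95 − -108.35 = 262.3°.
Normalise into (−180°, 180°]: 262.3° − 360° = -97.7°.
Negative ⇒ the second point lies to the west; separation 97.70°.

97.70° west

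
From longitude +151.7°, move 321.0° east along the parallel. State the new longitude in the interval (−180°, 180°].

Start at +151.7°; shift +321.0° → +472.7°.
+472.7° lies outside (−180°, 180°]; subtract 360° → +112.7°.

+112.7°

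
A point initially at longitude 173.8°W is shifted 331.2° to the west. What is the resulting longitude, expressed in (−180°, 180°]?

Start at -173.8°; shift −331.2° → -505.0°.
-505.0° lies outside (−180°, 180°]; add 360° → -145.0°.

145.0°W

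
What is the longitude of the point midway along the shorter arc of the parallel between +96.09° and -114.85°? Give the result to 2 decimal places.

Signed shortest Δλ from +96.09° to -114.85° is +149.06°.
Midpoint longitude = +96.09° + (+149.06°)/2 = +96.09° + 74.53° = +170.62°.
(The naïve average (+96.09 + -114.85)/2 = -9.38° is on the wrong side of the globe.)

+170.62°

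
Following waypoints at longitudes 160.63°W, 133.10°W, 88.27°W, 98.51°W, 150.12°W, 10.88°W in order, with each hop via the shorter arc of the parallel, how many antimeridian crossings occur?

Leg 1: -160.63° → -133.10°, shortest Δλ = 27.53° (east) — does not cross 180°.
Leg 2: -133.10° → -88.27°, shortest Δλ = 44.83° (east) — does not cross 180°.
Leg 3: -88.27° → -98.51°, shortest Δλ = -10.24° (west) — does not cross 180°.
Leg 4: -98.51° → -150.12°, shortest Δλ = -51.61° (west) — does not cross 180°.
Leg 5: -150.12° → -10.88°, shortest Δλ = 139.24° (east) — does not cross 180°.
Total crossings: 0.

0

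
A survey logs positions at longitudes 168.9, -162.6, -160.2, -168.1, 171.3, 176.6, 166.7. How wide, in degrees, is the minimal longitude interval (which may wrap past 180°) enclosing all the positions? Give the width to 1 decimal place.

33.1°

Sort the longitudes: -168.1°, -162.6°, -160.2°, +166.7°, +168.9°, +171.3°, +176.6°.
Eastward gaps between consecutive values (wrapping around): 5.5°, 2.4°, 326.9°, 2.2°, 2.4°, 5.3°, 15.3°.
Largest gap = 326.9° ⇒ minimal covering band is its complement: 360° − 326.9° = 33.1°.
Band runs from +166.7° eastward to -160.2°, crossing the antimeridian.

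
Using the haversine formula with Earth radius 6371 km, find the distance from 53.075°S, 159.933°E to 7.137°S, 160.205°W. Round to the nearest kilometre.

6245 km

Δλ = -160.205 − 159.933 = -320.138°; wrapped into (−180°, 180°]: 39.862°.
Δφ = -7.137 − -53.075 = 45.938°.
a = sin²(Δφ/2) + cos φ₁ · cos φ₂ · sin²(Δλ/2) = 0.221553.
c = 2·atan2(√a, √(1−a)) = 0.98016 rad → d = 6371·c ≈ 6244.57 km.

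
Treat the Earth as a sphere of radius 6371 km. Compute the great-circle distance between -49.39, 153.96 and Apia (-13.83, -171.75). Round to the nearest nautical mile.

Δλ = -171.75 − 153.96 = -325.71°; wrapped into (−180°, 180°]: 34.29°.
Δφ = -13.83 − -49.39 = 35.56°.
a = sin²(Δφ/2) + cos φ₁ · cos φ₂ · sin²(Δλ/2) = 0.148172.
c = 2·atan2(√a, √(1−a)) = 0.79027 rad → d = 6371·c ≈ 5034.78 km ≈ 2718.56 nmi.

2719 nmi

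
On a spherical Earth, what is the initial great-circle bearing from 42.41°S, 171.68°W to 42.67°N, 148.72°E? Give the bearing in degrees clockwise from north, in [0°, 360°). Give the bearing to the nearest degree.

Δλ = 148.72 − -171.68 = 320.40°; wrapped into (−180°, 180°]: -39.60°.
θ = atan2( sin Δλ · cos φ₂ , cos φ₁ · sin φ₂ − sin φ₁ · cos φ₂ · cos Δλ )
  = atan2(-0.46868, 0.88252) = -27.971° → normalised to [0°, 360°): 332.029°.

332°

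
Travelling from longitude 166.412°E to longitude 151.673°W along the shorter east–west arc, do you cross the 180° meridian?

Naïve |-151.673 − 166.412| = 318.085° > 180°, so the shorter arc goes the other way round — across 180°.
Signed shortest Δλ = ((-151.673 − 166.412 + 180) mod 360) − 180 = 41.915°.
Going east by 41.915° from +166.412° passes through 180° before reaching -151.673°.

Yes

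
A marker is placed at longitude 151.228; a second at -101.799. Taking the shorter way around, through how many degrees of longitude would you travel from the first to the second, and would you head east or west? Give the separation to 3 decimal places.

106.973° east

Raw difference: -101.799 − 151.228 = -253.027°.
Normalise into (−180°, 180°]: -253.027° + 360° = 106.973°.
Positive ⇒ the second point lies to the east; separation 106.973°.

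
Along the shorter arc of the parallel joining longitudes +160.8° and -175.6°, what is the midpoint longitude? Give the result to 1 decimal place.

+172.6°

Signed shortest Δλ from +160.8° to -175.6° is +23.6°.
Midpoint longitude = +160.8° + (+23.6°)/2 = +160.8° + 11.8° = +172.6°.
(The naïve average (+160.8 + -175.6)/2 = -7.4° is on the wrong side of the globe.)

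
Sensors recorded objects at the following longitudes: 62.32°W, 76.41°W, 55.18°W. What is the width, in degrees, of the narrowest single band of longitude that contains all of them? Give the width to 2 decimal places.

Sort the longitudes: -76.41°, -62.32°, -55.18°.
Eastward gaps between consecutive values (wrapping around): 14.09°, 7.14°, 338.77°.
Largest gap = 338.77° ⇒ minimal covering band is its complement: 360° − 338.77° = 21.23°.
Band runs from -76.41° eastward to -55.18°.

21.23°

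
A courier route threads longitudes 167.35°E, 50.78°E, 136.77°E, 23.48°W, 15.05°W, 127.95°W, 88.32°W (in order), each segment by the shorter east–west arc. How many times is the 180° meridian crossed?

0

Leg 1: +167.35° → +50.78°, shortest Δλ = -116.57° (west) — does not cross 180°.
Leg 2: +50.78° → +136.77°, shortest Δλ = 85.99° (east) — does not cross 180°.
Leg 3: +136.77° → -23.48°, shortest Δλ = -160.25° (west) — does not cross 180°.
Leg 4: -23.48° → -15.05°, shortest Δλ = 8.43° (east) — does not cross 180°.
Leg 5: -15.05° → -127.95°, shortest Δλ = -112.9° (west) — does not cross 180°.
Leg 6: -127.95° → -88.32°, shortest Δλ = 39.63° (east) — does not cross 180°.
Total crossings: 0.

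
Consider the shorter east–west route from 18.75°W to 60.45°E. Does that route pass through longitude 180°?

No

Signed shortest Δλ = ((60.45 − -18.75 + 180) mod 360) − 180 = 79.2°.
Going east by 79.2° from -18.75° reaches +60.45° without touching 180°.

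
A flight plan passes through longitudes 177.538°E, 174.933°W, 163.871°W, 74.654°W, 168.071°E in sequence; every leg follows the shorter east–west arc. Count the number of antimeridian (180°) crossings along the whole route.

2

Leg 1: +177.538° → -174.933°, shortest Δλ = 7.529° (east) — crosses 180°.
Leg 2: -174.933° → -163.871°, shortest Δλ = 11.062° (east) — does not cross 180°.
Leg 3: -163.871° → -74.654°, shortest Δλ = 89.217° (east) — does not cross 180°.
Leg 4: -74.654° → +168.071°, shortest Δλ = -117.275° (west) — crosses 180°.
Total crossings: 2.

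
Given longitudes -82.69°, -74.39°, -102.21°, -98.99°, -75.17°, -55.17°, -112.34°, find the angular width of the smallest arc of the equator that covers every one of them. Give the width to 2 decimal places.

Sort the longitudes: -112.34°, -102.21°, -98.99°, -82.69°, -75.17°, -74.39°, -55.17°.
Eastward gaps between consecutive values (wrapping around): 10.13°, 3.22°, 16.30°, 7.52°, 0.78°, 19.22°, 302.83°.
Largest gap = 302.83° ⇒ minimal covering band is its complement: 360° − 302.83° = 57.17°.
Band runs from -112.34° eastward to -55.17°.

57.17°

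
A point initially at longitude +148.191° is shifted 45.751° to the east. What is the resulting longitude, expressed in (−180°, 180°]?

-166.058°

Start at +148.191°; shift +45.751° → +193.942°.
+193.942° lies outside (−180°, 180°]; subtract 360° → -166.058°.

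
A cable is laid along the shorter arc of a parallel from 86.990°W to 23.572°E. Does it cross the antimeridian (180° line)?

No

Signed shortest Δλ = ((23.572 − -86.990 + 180) mod 360) − 180 = 110.562°.
Going east by 110.562° from -86.990° reaches +23.572° without touching 180°.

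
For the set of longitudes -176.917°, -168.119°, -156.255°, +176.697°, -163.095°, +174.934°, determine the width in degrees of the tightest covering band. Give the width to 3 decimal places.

Sort the longitudes: -176.917°, -168.119°, -163.095°, -156.255°, +174.934°, +176.697°.
Eastward gaps between consecutive values (wrapping around): 8.798°, 5.024°, 6.840°, 331.189°, 1.763°, 6.386°.
Largest gap = 331.189° ⇒ minimal covering band is its complement: 360° − 331.189° = 28.811°.
Band runs from +174.934° eastward to -156.255°, crossing the antimeridian.

28.811°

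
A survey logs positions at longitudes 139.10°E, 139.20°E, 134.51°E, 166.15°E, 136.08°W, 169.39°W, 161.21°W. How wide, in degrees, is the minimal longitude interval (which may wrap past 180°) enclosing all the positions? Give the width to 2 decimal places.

Sort the longitudes: -169.39°, -161.21°, -136.08°, +134.51°, +139.10°, +139.20°, +166.15°.
Eastward gaps between consecutive values (wrapping around): 8.18°, 25.13°, 270.59°, 4.59°, 0.10°, 26.95°, 24.46°.
Largest gap = 270.59° ⇒ minimal covering band is its complement: 360° − 270.59° = 89.41°.
Band runs from +134.51° eastward to -136.08°, crossing the antimeridian.

89.41°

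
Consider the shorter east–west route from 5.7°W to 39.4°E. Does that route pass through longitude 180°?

No

Signed shortest Δλ = ((39.4 − -5.7 + 180) mod 360) − 180 = 45.1°.
Going east by 45.1° from -5.7° reaches +39.4° without touching 180°.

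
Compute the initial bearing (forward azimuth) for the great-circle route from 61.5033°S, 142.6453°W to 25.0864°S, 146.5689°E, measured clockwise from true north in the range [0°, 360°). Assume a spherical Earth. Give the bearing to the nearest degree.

Δλ = 146.5689 − -142.6453 = 289.2142°; wrapped into (−180°, 180°]: -70.7858°.
θ = atan2( sin Δλ · cos φ₂ , cos φ₁ · sin φ₂ − sin φ₁ · cos φ₂ · cos Δλ )
  = atan2(-0.85522, 0.05966) = -86.010° → normalised to [0°, 360°): 273.990°.

274°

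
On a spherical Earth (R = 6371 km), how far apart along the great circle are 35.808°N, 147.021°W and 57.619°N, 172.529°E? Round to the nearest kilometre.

3831 km

Δλ = 172.529 − -147.021 = 319.550°; wrapped into (−180°, 180°]: -40.450°.
Δφ = 57.619 − 35.808 = 21.811°.
a = sin²(Δφ/2) + cos φ₁ · cos φ₂ · sin²(Δλ/2) = 0.087700.
c = 2·atan2(√a, √(1−a)) = 0.60130 rad → d = 6371·c ≈ 3830.89 km.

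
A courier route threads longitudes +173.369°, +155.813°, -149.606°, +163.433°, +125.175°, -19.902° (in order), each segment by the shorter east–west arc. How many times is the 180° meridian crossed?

Leg 1: +173.369° → +155.813°, shortest Δλ = -17.556° (west) — does not cross 180°.
Leg 2: +155.813° → -149.606°, shortest Δλ = 54.581° (east) — crosses 180°.
Leg 3: -149.606° → +163.433°, shortest Δλ = -46.961° (west) — crosses 180°.
Leg 4: +163.433° → +125.175°, shortest Δλ = -38.258° (west) — does not cross 180°.
Leg 5: +125.175° → -19.902°, shortest Δλ = -145.077° (west) — does not cross 180°.
Total crossings: 2.

2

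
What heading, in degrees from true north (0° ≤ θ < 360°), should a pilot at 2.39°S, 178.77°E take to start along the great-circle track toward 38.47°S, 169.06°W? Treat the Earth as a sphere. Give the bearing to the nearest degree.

Δλ = -169.06 − 178.77 = -347.83°; wrapped into (−180°, 180°]: 12.17°.
θ = atan2( sin Δλ · cos φ₂ , cos φ₁ · sin φ₂ − sin φ₁ · cos φ₂ · cos Δλ )
  = atan2(0.16505, -0.58965) = 164.362° → normalised to [0°, 360°): 164.362°.

164°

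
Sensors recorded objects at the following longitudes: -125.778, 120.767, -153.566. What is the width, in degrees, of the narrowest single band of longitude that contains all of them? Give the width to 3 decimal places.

113.455°

Sort the longitudes: -153.566°, -125.778°, +120.767°.
Eastward gaps between consecutive values (wrapping around): 27.788°, 246.545°, 85.667°.
Largest gap = 246.545° ⇒ minimal covering band is its complement: 360° − 246.545° = 113.455°.
Band runs from +120.767° eastward to -125.778°, crossing the antimeridian.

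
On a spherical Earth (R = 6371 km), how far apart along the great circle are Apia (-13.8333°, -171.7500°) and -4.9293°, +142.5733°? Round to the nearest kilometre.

5099 km

Δλ = 142.5733 − -171.7500 = 314.3233°; wrapped into (−180°, 180°]: -45.6767°.
Δφ = -4.9293 − -13.8333 = 8.9040°.
a = sin²(Δφ/2) + cos φ₁ · cos φ₂ · sin²(Δλ/2) = 0.151762.
c = 2·atan2(√a, √(1−a)) = 0.80032 rad → d = 6371·c ≈ 5098.85 km.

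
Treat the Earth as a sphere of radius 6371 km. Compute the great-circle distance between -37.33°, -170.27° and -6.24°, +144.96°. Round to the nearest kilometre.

Δλ = 144.96 − -170.27 = 315.23°; wrapped into (−180°, 180°]: -44.77°.
Δφ = -6.24 − -37.33 = 31.09°.
a = sin²(Δφ/2) + cos φ₁ · cos φ₂ · sin²(Δλ/2) = 0.186460.
c = 2·atan2(√a, √(1−a)) = 0.89300 rad → d = 6371·c ≈ 5689.28 km.

5689 km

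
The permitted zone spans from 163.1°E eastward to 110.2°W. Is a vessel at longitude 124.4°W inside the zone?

Band width going east from +163.1° to -110.2°: ((-110.2 − 163.1) mod 360) = 86.7°.
Offset of -124.4° east of the west edge: ((-124.4 − 163.1) mod 360) = 72.5°.
72.5° ≤ 86.7° ⇒ inside.

Yes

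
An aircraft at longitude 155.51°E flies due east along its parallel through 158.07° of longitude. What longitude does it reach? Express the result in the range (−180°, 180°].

46.42°W

Start at +155.51°; shift +158.07° → +313.58°.
+313.58° lies outside (−180°, 180°]; subtract 360° → -46.42°.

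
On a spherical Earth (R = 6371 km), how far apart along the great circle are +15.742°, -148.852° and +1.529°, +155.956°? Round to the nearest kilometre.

6248 km

Δλ = 155.956 − -148.852 = 304.808°; wrapped into (−180°, 180°]: -55.192°.
Δφ = 1.529 − 15.742 = -14.213°.
a = sin²(Δφ/2) + cos φ₁ · cos φ₂ · sin²(Δλ/2) = 0.221769.
c = 2·atan2(√a, √(1−a)) = 0.98067 rad → d = 6371·c ≈ 6247.88 km.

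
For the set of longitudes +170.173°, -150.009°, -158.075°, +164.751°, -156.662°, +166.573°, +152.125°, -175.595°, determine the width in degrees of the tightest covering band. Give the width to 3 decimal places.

Sort the longitudes: -175.595°, -158.075°, -156.662°, -150.009°, +152.125°, +164.751°, +166.573°, +170.173°.
Eastward gaps between consecutive values (wrapping around): 17.520°, 1.413°, 6.653°, 302.134°, 12.626°, 1.822°, 3.600°, 14.232°.
Largest gap = 302.134° ⇒ minimal covering band is its complement: 360° − 302.134° = 57.866°.
Band runs from +152.125° eastward to -150.009°, crossing the antimeridian.

57.866°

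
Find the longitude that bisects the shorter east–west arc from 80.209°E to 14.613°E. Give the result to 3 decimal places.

47.411°E

Signed shortest Δλ from +80.209° to +14.613° is -65.596°.
Midpoint longitude = +80.209° + (-65.596°)/2 = +80.209° − 32.798° = +47.411°.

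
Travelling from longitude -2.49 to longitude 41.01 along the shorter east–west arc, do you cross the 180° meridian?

No

Signed shortest Δλ = ((41.01 − -2.49 + 180) mod 360) − 180 = 43.5°.
Going east by 43.5° from -2.49° reaches +41.01° without touching 180°.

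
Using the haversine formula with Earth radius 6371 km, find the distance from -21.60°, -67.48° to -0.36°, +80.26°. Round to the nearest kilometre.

15748 km

Δλ = 80.26 − -67.48 = 147.74°.
Δφ = -0.36 − -21.60 = 21.24°.
a = sin²(Δφ/2) + cos φ₁ · cos φ₂ · sin²(Δλ/2) = 0.891961.
c = 2·atan2(√a, √(1−a)) = 2.47176 rad → d = 6371·c ≈ 15747.55 km.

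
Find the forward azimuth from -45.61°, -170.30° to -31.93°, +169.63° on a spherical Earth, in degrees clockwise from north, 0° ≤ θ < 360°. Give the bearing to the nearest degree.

304°

Δλ = 169.63 − -170.30 = 339.93°; wrapped into (−180°, 180°]: -20.07°.
θ = atan2( sin Δλ · cos φ₂ , cos φ₁ · sin φ₂ − sin φ₁ · cos φ₂ · cos Δλ )
  = atan2(-0.29124, 0.19967) = -55.566° → normalised to [0°, 360°): 304.434°.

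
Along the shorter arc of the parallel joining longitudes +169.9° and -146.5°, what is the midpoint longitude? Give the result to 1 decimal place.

Signed shortest Δλ from +169.9° to -146.5° is +43.6°.
Midpoint longitude = +169.9° + (+43.6°)/2 = +169.9° + 21.8° = +191.7°.
Normalise into (−180°, 180°]: -168.3°.
(The naïve average (+169.9 + -146.5)/2 = 11.7° is on the wrong side of the globe.)

-168.3°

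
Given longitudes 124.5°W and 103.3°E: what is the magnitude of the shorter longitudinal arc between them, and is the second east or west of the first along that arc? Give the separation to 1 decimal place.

132.2° west

Raw difference: 103.3 − -124.5 = 227.8°.
Normalise into (−180°, 180°]: 227.8° − 360° = -132.2°.
Negative ⇒ the second point lies to the west; separation 132.2°.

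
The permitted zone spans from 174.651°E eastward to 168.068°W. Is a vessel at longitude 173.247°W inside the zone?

Yes

Band width going east from +174.651° to -168.068°: ((-168.068 − 174.651) mod 360) = 17.281°.
Offset of -173.247° east of the west edge: ((-173.247 − 174.651) mod 360) = 12.102°.
12.102° ≤ 17.281° ⇒ inside.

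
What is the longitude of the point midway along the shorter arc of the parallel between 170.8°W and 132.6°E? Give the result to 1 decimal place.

160.9°E

Signed shortest Δλ from -170.8° to +132.6° is -56.6°.
Midpoint longitude = -170.8° + (-56.6°)/2 = -170.8° − 28.3° = -199.1°.
Normalise into (−180°, 180°]: +160.9°.
(The naïve average (-170.8 + +132.6)/2 = -19.1° is on the wrong side of the globe.)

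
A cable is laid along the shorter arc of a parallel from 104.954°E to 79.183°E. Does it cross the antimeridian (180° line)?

No

Signed shortest Δλ = ((79.183 − 104.954 + 180) mod 360) − 180 = -25.771°.
Going west by 25.771° from +104.954° reaches +79.183° without touching 180°.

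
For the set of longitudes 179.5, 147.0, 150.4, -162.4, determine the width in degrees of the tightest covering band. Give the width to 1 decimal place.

50.6°

Sort the longitudes: -162.4°, +147.0°, +150.4°, +179.5°.
Eastward gaps between consecutive values (wrapping around): 309.4°, 3.4°, 29.1°, 18.1°.
Largest gap = 309.4° ⇒ minimal covering band is its complement: 360° − 309.4° = 50.6°.
Band runs from +147.0° eastward to -162.4°, crossing the antimeridian.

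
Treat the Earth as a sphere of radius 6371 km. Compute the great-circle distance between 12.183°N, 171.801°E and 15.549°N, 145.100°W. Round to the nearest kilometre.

Δλ = -145.100 − 171.801 = -316.901°; wrapped into (−180°, 180°]: 43.099°.
Δφ = 15.549 − 12.183 = 3.366°.
a = sin²(Δφ/2) + cos φ₁ · cos φ₂ · sin²(Δλ/2) = 0.127911.
c = 2·atan2(√a, √(1−a)) = 0.73149 rad → d = 6371·c ≈ 4660.33 km.

4660 km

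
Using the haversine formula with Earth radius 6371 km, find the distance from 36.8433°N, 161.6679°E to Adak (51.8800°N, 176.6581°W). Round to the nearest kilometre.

2383 km

Δλ = -176.6581 − 161.6679 = -338.3260°; wrapped into (−180°, 180°]: 21.6740°.
Δφ = 51.8800 − 36.8433 = 15.0367°.
a = sin²(Δφ/2) + cos φ₁ · cos φ₂ · sin²(Δλ/2) = 0.034584.
c = 2·atan2(√a, √(1−a)) = 0.37411 rad → d = 6371·c ≈ 2383.46 km.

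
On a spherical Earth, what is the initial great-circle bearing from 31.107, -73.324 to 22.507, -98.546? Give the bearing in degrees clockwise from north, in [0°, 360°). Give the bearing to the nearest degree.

Δλ = -98.546 − -73.324 = -25.222°.
θ = atan2( sin Δλ · cos φ₂ , cos φ₁ · sin φ₂ − sin φ₁ · cos φ₂ · cos Δλ )
  = atan2(-0.39367, -0.10403) = -104.803° → normalised to [0°, 360°): 255.197°.

255°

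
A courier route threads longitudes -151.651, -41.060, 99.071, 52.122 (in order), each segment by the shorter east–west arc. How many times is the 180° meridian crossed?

0

Leg 1: -151.651° → -41.060°, shortest Δλ = 110.591° (east) — does not cross 180°.
Leg 2: -41.060° → +99.071°, shortest Δλ = 140.131° (east) — does not cross 180°.
Leg 3: +99.071° → +52.122°, shortest Δλ = -46.949° (west) — does not cross 180°.
Total crossings: 0.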